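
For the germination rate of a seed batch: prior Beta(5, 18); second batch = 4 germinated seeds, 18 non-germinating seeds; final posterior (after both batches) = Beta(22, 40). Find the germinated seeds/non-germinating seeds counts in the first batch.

13 germinated seeds and 4 non-germinating seeds

Sequential conjugate updates are equivalent to a single update on the pooled data, so total successes = posterior α − prior α and total failures = posterior β − prior β.
Total across both batches: 22−5=17 germinated seeds, 40−18=22 non-germinating seeds.
Subtract the second batch: 17−4=13 germinated seeds and 22−18=4 non-germinating seeds.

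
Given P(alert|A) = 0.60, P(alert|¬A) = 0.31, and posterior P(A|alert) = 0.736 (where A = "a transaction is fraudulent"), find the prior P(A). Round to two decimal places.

In odds form, posterior odds = prior odds × likelihood ratio, so prior odds = posterior odds ÷ LR.
Posterior odds = 0.736/(1−0.736) = 2.7879. LR = 0.60/0.31 = 1.9355.
Prior odds = 2.7879/1.9355 = 1.4404, so P(A) = 1.4404/(1+1.4404) ≈ 0.59.

P(A) = 0.59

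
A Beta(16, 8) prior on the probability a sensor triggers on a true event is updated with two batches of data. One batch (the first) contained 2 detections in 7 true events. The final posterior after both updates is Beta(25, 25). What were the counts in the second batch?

Sequential conjugate updates are equivalent to a single update on the pooled data, so total successes = posterior α − prior α and total failures = posterior β − prior β.
Total across both batches: 25−16=9 detections, 25−8=17 misses.
Subtract the first batch: 9−2=7 detections and 17−5=12 misses.

7 detections and 12 misses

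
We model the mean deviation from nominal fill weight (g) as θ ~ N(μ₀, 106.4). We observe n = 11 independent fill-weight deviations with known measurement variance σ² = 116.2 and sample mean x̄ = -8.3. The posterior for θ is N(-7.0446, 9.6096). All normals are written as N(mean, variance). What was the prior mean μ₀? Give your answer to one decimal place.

μ₀ = 5.6

With known observation variance, the Normal–Normal posterior has precision τ_n = τ₀ + n/σ² and mean μ_n = (τ₀μ₀ + (n/σ²)x̄)/τ_n.
Here τ₀ = 1/106.4 = 0.009398 and τ_data = 11/116.2 = 0.094664, so τ_n = 0.104062.
Rearranging for μ₀: μ₀ = (μ_n·τ_n − τ_data·x̄)/τ₀ = (-7.0446·0.104062 − 0.094664·-8.3) / 0.009398 = 0.052636/0.009398 ≈ 5.6.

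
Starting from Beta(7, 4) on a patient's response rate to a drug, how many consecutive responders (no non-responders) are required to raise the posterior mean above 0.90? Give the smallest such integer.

k = 30

After k responders and 0 non-responders the posterior is Beta(7+k, 4), with mean (7+k)/(7+4+k).
Set (7+k)/(11+k) > 0.90 and solve: k > (0.90·11 − 7)/(1 − 0.90) = 29.000.
The smallest integer exceeding 29.000 is 30, and checking k=30: (37)/(41) = 0.9024 > 0.90.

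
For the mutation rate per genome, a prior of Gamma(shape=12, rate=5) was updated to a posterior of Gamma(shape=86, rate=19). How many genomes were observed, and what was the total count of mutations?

A Gamma(α, β) prior (rate parametrization) on a Poisson rate with n observations summing to S gives posterior Gamma(α+S, β+n).
Matching: Σxᵢ = 86 − 12 = 74 and n = 19 − 5 = 14.

n = 14 genomes with total 74 mutations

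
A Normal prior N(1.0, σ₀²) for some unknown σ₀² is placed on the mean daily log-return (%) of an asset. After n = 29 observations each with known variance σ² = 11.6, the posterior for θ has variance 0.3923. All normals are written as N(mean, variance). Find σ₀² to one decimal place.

Posterior precision equals prior precision plus data precision: 1/σ_n² = 1/σ₀² + n/σ².
So 1/σ₀² = 1/0.3923 − 29/11.6 = 2.549070 − 2.500000 = 0.049070.
Hence σ₀² = 1/0.049070 ≈ 20.4.

σ₀² = 20.4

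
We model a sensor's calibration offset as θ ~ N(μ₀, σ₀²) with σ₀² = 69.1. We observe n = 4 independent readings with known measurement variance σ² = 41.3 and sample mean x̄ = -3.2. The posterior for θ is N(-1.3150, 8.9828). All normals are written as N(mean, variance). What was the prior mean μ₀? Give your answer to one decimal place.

μ₀ = 11.3

With known observation variance, the Normal–Normal posterior has precision τ_n = τ₀ + n/σ² and mean μ_n = (τ₀μ₀ + (n/σ²)x̄)/τ_n.
Here τ₀ = 1/69.1 = 0.014472 and τ_data = 4/41.3 = 0.096852, so τ_n = 0.111324.
Rearranging for μ₀: μ₀ = (μ_n·τ_n − τ_data·x̄)/τ₀ = (-1.3150·0.111324 − 0.096852·-3.2) / 0.014472 = 0.163535/0.014472 ≈ 11.3.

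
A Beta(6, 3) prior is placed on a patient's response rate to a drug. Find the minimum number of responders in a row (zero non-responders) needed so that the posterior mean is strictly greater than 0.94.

k = 42

After k responders and 0 non-responders the posterior is Beta(6+k, 3), with mean (6+k)/(6+3+k).
Set (6+k)/(9+k) > 0.94 and solve: k > (0.94·9 − 6)/(1 − 0.94) = 41.000.
The smallest integer exceeding 41.000 is 42, and checking k=42: (48)/(51) = 0.9412 > 0.94.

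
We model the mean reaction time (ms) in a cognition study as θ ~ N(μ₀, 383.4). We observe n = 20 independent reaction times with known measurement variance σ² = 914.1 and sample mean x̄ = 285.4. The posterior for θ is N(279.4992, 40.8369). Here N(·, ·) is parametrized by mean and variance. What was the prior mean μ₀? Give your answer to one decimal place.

With known observation variance, the Normal–Normal posterior has precision τ_n = τ₀ + n/σ² and mean μ_n = (τ₀μ₀ + (n/σ²)x̄)/τ_n.
Here τ₀ = 1/383.4 = 0.002608 and τ_data = 20/914.1 = 0.021879, so τ_n = 0.024487.
Rearranging for μ₀: μ₀ = (μ_n·τ_n − τ_data·x̄)/τ₀ = (279.4992·0.024487 − 0.021879·285.4) / 0.002608 = 0.599830/0.002608 ≈ 230.0.

μ₀ = 230.0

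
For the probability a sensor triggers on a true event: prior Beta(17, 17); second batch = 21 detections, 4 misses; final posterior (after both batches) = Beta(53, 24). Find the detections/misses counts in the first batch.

Sequential conjugate updates are equivalent to a single update on the pooled data, so total successes = posterior α − prior α and total failures = posterior β − prior β.
Total across both batches: 53−17=36 detections, 24−17=7 misses.
Subtract the second batch: 36−21=15 detections and 7−4=3 misses.

15 detections and 3 misses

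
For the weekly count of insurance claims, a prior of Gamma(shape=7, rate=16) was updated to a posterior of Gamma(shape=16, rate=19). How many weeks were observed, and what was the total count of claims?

n = 3 weeks with total 9 claims

A Gamma(α, β) prior (rate parametrization) on a Poisson rate with n observations summing to S gives posterior Gamma(α+S, β+n).
Matching: Σxᵢ = 16 − 7 = 9 and n = 19 − 16 = 3.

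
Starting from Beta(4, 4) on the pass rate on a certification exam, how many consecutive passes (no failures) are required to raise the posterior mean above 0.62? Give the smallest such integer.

After k passes and 0 failures the posterior is Beta(4+k, 4), with mean (4+k)/(4+4+k).
Set (4+k)/(8+k) > 0.62 and solve: k > (0.62·8 − 4)/(1 − 0.62) = 2.526.
The smallest integer exceeding 2.526 is 3, and checking k=3: (7)/(11) = 0.6364 > 0.62.

k = 3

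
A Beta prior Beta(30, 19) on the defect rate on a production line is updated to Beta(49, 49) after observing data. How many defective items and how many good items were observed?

19 defective items and 30 good items

A Beta(a, b) prior with s successes and f failures in binomial data gives a Beta(a+s, b+f) posterior.
Match parameters: s=49−30=19, f=49−19=30.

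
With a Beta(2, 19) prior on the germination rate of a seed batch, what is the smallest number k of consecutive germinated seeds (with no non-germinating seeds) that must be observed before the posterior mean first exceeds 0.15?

After k germinated seeds and 0 non-germinating seeds the posterior is Beta(2+k, 19), with mean (2+k)/(2+19+k).
Set (2+k)/(21+k) > 0.15 and solve: k > (0.15·21 − 2)/(1 − 0.15) = 1.353.
The smallest integer exceeding 1.353 is 2.

k = 2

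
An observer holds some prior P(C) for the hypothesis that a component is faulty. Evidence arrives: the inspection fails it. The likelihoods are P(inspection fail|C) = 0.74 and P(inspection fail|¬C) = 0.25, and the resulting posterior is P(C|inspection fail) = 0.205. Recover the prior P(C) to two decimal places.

In odds form, posterior odds = prior odds × likelihood ratio, so prior odds = posterior odds ÷ LR.
Posterior odds = 0.205/(1−0.205) = 0.2579. LR = 0.74/0.25 = 2.9600.
Prior odds = 0.2579/2.9600 = 0.0871, so P(C) = 0.0871/(1+0.0871) ≈ 0.08.

P(C) = 0.08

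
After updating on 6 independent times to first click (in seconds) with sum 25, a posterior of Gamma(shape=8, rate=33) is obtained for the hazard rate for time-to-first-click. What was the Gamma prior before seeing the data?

Gamma(shape=2, rate=8)

Gamma–exponential conjugacy: posterior shape = α + n, posterior rate = β + Σtᵢ.
So α = 8 − 6 = 2 and β = 33 − 25 = 8.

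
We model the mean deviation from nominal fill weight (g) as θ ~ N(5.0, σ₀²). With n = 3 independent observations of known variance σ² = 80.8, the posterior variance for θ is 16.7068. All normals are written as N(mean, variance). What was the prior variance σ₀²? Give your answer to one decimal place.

For the Normal–Normal model with known σ², precisions add: τ_n = τ₀ + n/σ².
So 1/σ₀² = 1/16.7068 − 3/80.8 = 0.059856 − 0.037129 = 0.022727.
Hence σ₀² = 1/0.022727 ≈ 44.0.

σ₀² = 44.0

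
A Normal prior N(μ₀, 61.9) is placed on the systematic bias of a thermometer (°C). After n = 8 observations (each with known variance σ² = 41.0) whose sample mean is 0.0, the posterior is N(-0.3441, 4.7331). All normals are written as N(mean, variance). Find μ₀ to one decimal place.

The posterior mean is a precision-weighted average: μ_n = (τ₀μ₀ + τ_data·x̄)/(τ₀+τ_data), with τ₀=1/σ₀² and τ_data=n/σ².
Here τ₀ = 1/61.9 = 0.016155 and τ_data = 8/41.0 = 0.195122, so τ_n = 0.211277.
Rearranging for μ₀: μ₀ = (μ_n·τ_n − τ_data·x̄)/τ₀ = (-0.3441·0.211277 − 0.195122·0.0) / 0.016155 = -0.072700/0.016155 ≈ -4.5.

μ₀ = -4.5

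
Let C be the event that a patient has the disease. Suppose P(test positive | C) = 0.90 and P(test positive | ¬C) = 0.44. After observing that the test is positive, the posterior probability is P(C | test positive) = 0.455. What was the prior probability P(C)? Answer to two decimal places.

P(C) = 0.29

Bayes' rule in odds form gives O(C|E) = O(C)·[P(E|C)/P(E|¬C)], hence O(C) = O(C|E)/LR.
Posterior odds = 0.455/(1−0.455) = 0.8349. LR = 0.90/0.44 = 2.0455.
Prior odds = 0.8349/2.0455 = 0.4082, so P(C) = 0.4082/(1+0.4082) ≈ 0.29.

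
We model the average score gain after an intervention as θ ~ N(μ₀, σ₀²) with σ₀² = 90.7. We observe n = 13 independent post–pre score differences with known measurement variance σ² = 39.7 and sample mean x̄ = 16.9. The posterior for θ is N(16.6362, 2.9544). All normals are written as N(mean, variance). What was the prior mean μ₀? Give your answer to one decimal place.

μ₀ = 8.8

The posterior mean is a precision-weighted average: μ_n = (τ₀μ₀ + τ_data·x̄)/(τ₀+τ_data), with τ₀=1/σ₀² and τ_data=n/σ².
Here τ₀ = 1/90.7 = 0.011025 and τ_data = 13/39.7 = 0.327456, so τ_n = 0.338481.
Rearranging for μ₀: μ₀ = (μ_n·τ_n − τ_data·x̄)/τ₀ = (16.6362·0.338481 − 0.327456·16.9) / 0.011025 = 0.097031/0.011025 ≈ 8.8.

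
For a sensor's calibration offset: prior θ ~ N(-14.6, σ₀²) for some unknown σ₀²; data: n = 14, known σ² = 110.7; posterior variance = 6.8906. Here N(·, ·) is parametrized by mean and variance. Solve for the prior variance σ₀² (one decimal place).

σ₀² = 53.6

For the Normal–Normal model with known σ², precisions add: τ_n = τ₀ + n/σ².
So 1/σ₀² = 1/6.8906 − 14/110.7 = 0.145125 − 0.126468 = 0.018657.
Hence σ₀² = 1/0.018657 ≈ 53.6.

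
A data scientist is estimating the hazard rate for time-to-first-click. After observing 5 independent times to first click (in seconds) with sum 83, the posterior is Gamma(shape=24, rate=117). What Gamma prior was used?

Gamma(shape=19, rate=34)

For an exponential likelihood with a Gamma(α, β) prior on the rate, n observations with total T give posterior Gamma(α+n, β+T).
So α = 24 − 5 = 19 and β = 117 − 83 = 34.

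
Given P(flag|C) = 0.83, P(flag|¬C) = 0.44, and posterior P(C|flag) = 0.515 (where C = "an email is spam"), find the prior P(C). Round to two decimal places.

In odds form, posterior odds = prior odds × likelihood ratio, so prior odds = posterior odds ÷ LR.
Posterior odds = 0.515/(1−0.515) = 1.0619. LR = 0.83/0.44 = 1.8864.
Prior odds = 1.0619/1.8864 = 0.5629, so P(C) = 0.5629/(1+0.5629) ≈ 0.36.

P(C) = 0.36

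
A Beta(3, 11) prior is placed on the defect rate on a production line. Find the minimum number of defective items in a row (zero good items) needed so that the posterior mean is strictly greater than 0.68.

After k defective items and 0 good items the posterior is Beta(3+k, 11), with mean (3+k)/(3+11+k).
Set (3+k)/(14+k) > 0.68 and solve: k > (0.68·14 − 3)/(1 − 0.68) = 20.375.
The smallest integer exceeding 20.375 is 21.

k = 21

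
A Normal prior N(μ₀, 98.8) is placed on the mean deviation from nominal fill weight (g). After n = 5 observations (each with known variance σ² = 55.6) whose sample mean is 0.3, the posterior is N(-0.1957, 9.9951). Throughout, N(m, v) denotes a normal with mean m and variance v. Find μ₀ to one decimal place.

μ₀ = -4.6

The posterior mean is a precision-weighted average: μ_n = (τ₀μ₀ + τ_data·x̄)/(τ₀+τ_data), with τ₀=1/σ₀² and τ_data=n/σ².
Here τ₀ = 1/98.8 = 0.010121 and τ_data = 5/55.6 = 0.089928, so τ_n = 0.100049.
Rearranging for μ₀: μ₀ = (μ_n·τ_n − τ_data·x̄)/τ₀ = (-0.1957·0.100049 − 0.089928·0.3) / 0.010121 = -0.046558/0.010121 ≈ -4.6.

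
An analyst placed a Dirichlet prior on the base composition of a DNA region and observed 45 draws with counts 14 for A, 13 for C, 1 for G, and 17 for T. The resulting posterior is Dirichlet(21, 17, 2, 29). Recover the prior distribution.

For a Dirichlet(α) prior with multinomial counts c, the posterior is Dirichlet(α + c) componentwise.
Subtract each count from the matching posterior parameter: 21−14=7, 17−13=4, 2−1=1, 29−17=12.

Dirichlet(7, 4, 1, 12)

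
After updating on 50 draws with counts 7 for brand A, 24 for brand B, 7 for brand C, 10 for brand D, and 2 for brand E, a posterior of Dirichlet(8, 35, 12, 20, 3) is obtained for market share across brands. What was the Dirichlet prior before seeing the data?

Dirichlet(1, 11, 5, 10, 1)

For a Dirichlet(α) prior with multinomial counts c, the posterior is Dirichlet(α + c) componentwise.
Subtract each count from the matching posterior parameter: 8−7=1, 35−24=11, 12−7=5, 20−10=10, 3−2=1.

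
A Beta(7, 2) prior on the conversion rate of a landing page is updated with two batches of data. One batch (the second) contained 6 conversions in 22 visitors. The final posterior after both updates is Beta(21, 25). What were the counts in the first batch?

Because Beta–binomial updating is additive in the counts, the combined data contributed (α_post−α_prior, β_post−β_prior) successes and failures.
Total across both batches: 21−7=14 conversions, 25−2=23 bounces.
Subtract the second batch: 14−6=8 conversions and 23−16=7 bounces.

8 conversions and 7 bounces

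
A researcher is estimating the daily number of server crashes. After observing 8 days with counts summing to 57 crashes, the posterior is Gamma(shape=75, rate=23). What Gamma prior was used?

Gamma(shape=18, rate=15)

Gamma–Poisson conjugacy: posterior shape = α + Σxᵢ, posterior rate = β + n.
So α = 75 − 57 = 18 and β = 23 − 8 = 15.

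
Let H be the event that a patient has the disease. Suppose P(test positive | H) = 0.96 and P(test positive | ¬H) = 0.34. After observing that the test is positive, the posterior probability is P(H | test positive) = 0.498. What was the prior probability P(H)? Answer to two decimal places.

P(H) = 0.26

Bayes' rule in odds form gives O(H|E) = O(H)·[P(E|H)/P(E|¬H)], hence O(H) = O(H|E)/LR.
Posterior odds = 0.498/(1−0.498) = 0.9920. LR = 0.96/0.34 = 2.8235.
Prior odds = 0.9920/2.8235 = 0.3513, so P(H) = 0.3513/(1+0.3513) ≈ 0.26.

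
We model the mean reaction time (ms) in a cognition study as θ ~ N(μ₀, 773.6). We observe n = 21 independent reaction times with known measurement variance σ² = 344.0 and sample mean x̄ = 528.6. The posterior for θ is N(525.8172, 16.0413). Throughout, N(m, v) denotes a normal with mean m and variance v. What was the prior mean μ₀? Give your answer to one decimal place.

μ₀ = 394.4

The posterior mean is a precision-weighted average: μ_n = (τ₀μ₀ + τ_data·x̄)/(τ₀+τ_data), with τ₀=1/σ₀² and τ_data=n/σ².
Here τ₀ = 1/773.6 = 0.001293 and τ_data = 21/344.0 = 0.061047, so τ_n = 0.062340.
Rearranging for μ₀: μ₀ = (μ_n·τ_n − τ_data·x̄)/τ₀ = (525.8172·0.062340 − 0.061047·528.6) / 0.001293 = 0.510000/0.001293 ≈ 394.4.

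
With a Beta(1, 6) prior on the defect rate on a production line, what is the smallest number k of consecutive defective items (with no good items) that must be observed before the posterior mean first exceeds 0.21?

After k defective items and 0 good items the posterior is Beta(1+k, 6), with mean (1+k)/(1+6+k).
Set (1+k)/(7+k) > 0.21 and solve: k > (0.21·7 − 1)/(1 − 0.21) = 0.595.
The smallest integer exceeding 0.595 is 1, and checking k=1: (2)/(8) = 0.2500 > 0.21.

k = 1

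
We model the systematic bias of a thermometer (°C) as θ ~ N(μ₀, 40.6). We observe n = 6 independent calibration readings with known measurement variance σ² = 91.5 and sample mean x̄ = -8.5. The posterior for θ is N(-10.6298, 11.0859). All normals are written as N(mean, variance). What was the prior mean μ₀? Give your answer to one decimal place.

μ₀ = -16.3

With known observation variance, the Normal–Normal posterior has precision τ_n = τ₀ + n/σ² and mean μ_n = (τ₀μ₀ + (n/σ²)x̄)/τ_n.
Here τ₀ = 1/40.6 = 0.024631 and τ_data = 6/91.5 = 0.065574, so τ_n = 0.090205.
Rearranging for μ₀: μ₀ = (μ_n·τ_n − τ_data·x̄)/τ₀ = (-10.6298·0.090205 − 0.065574·-8.5) / 0.024631 = -0.401482/0.024631 ≈ -16.3.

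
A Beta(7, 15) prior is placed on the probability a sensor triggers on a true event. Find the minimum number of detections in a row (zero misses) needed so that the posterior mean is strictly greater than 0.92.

After k detections and 0 misses the posterior is Beta(7+k, 15), with mean (7+k)/(7+15+k).
Set (7+k)/(22+k) > 0.92 and solve: k > (0.92·22 − 7)/(1 − 0.92) = 165.500.
The smallest integer exceeding 165.500 is 166.

k = 166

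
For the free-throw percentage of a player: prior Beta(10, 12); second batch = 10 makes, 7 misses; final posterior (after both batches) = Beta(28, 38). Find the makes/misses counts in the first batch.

8 makes and 19 misses

Because Beta–binomial updating is additive in the counts, the combined data contributed (α_post−α_prior, β_post−β_prior) successes and failures.
Total across both batches: 28−10=18 makes, 38−12=26 misses.
Subtract the second batch: 18−10=8 makes and 26−7=19 misses.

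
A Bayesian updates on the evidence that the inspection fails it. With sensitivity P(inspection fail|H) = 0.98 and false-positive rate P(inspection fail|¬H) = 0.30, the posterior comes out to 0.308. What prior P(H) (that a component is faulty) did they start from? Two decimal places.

P(H) = 0.12

Bayes' rule in odds form gives O(H|E) = O(H)·[P(E|H)/P(E|¬H)], hence O(H) = O(H|E)/LR.
Posterior odds = 0.308/(1−0.308) = 0.4451. LR = 0.98/0.30 = 3.2667.
Prior odds = 0.4451/3.2667 = 0.1363, so P(H) = 0.1363/(1+0.1363) ≈ 0.12.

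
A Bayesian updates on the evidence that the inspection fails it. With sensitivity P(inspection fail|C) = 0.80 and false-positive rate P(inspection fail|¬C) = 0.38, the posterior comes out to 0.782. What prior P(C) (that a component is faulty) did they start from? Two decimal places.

P(C) = 0.63

Bayes' rule in odds form gives O(C|E) = O(C)·[P(E|C)/P(E|¬C)], hence O(C) = O(C|E)/LR.
Posterior odds = 0.782/(1−0.782) = 3.5872. LR = 0.80/0.38 = 2.1053.
Prior odds = 3.5872/2.1053 = 1.7039, so P(C) = 1.7039/(1+1.7039) ≈ 0.63.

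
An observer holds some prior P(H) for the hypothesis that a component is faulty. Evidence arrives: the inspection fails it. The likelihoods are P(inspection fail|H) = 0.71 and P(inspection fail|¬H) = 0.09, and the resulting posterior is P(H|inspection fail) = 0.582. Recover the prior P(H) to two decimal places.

Bayes' rule in odds form gives O(H|E) = O(H)·[P(E|H)/P(E|¬H)], hence O(H) = O(H|E)/LR.
Posterior odds = 0.582/(1−0.582) = 1.3923. LR = 0.71/0.09 = 7.8889.
Prior odds = 1.3923/7.8889 = 0.1765, so P(H) = 0.1765/(1+0.1765) ≈ 0.15.

P(H) = 0.15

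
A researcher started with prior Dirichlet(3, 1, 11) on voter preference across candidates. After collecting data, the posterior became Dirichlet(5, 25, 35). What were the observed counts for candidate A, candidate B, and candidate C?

For a Dirichlet(α) prior with multinomial counts c, the posterior is Dirichlet(α + c) componentwise.
Counts are posterior − prior componentwise: 5−3=2, 25−1=24, 35−11=24.

counts (2, 24, 24)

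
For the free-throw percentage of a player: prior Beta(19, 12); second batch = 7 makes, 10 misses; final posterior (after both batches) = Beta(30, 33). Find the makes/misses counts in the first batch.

Sequential conjugate updates are equivalent to a single update on the pooled data, so total successes = posterior α − prior α and total failures = posterior β − prior β.
Total across both batches: 30−19=11 makes, 33−12=21 misses.
Subtract the second batch: 11−7=4 makes and 21−10=11 misses.

4 makes and 11 misses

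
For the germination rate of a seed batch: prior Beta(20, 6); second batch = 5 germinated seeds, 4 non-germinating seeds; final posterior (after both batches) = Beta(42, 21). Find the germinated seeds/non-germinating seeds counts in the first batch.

17 germinated seeds and 11 non-germinating seeds

Sequential conjugate updates are equivalent to a single update on the pooled data, so total successes = posterior α − prior α and total failures = posterior β − prior β.
Total across both batches: 42−20=22 germinated seeds, 21−6=15 non-germinating seeds.
Subtract the second batch: 22−5=17 germinated seeds and 15−4=11 non-germinating seeds.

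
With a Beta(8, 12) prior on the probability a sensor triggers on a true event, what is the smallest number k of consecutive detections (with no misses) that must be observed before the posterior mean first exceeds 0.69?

k = 19

After k detections and 0 misses the posterior is Beta(8+k, 12), with mean (8+k)/(8+12+k).
Set (8+k)/(20+k) > 0.69 and solve: k > (0.69·20 − 8)/(1 − 0.69) = 18.710.
The smallest integer exceeding 18.710 is 19.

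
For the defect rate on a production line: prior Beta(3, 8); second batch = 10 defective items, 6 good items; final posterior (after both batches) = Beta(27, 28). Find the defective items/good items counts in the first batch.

14 defective items and 14 good items

Because Beta–binomial updating is additive in the counts, the combined data contributed (α_post−α_prior, β_post−β_prior) successes and failures.
Total across both batches: 27−3=24 defective items, 28−8=20 good items.
Subtract the second batch: 24−10=14 defective items and 20−6=14 good items.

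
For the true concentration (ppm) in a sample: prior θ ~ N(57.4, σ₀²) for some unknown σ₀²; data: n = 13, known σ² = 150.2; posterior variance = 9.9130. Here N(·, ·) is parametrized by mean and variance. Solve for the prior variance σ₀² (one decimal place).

σ₀² = 69.8

Posterior precision equals prior precision plus data precision: 1/σ_n² = 1/σ₀² + n/σ².
So 1/σ₀² = 1/9.9130 − 13/150.2 = 0.100878 − 0.086551 = 0.014327.
Hence σ₀² = 1/0.014327 ≈ 69.8.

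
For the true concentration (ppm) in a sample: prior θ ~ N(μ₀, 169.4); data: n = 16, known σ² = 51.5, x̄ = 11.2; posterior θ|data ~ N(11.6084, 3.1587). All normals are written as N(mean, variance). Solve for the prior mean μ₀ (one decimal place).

With known observation variance, the Normal–Normal posterior has precision τ_n = τ₀ + n/σ² and mean μ_n = (τ₀μ₀ + (n/σ²)x̄)/τ_n.
Here τ₀ = 1/169.4 = 0.005903 and τ_data = 16/51.5 = 0.310680, so τ_n = 0.316583.
Rearranging for μ₀: μ₀ = (μ_n·τ_n − τ_data·x̄)/τ₀ = (11.6084·0.316583 − 0.310680·11.2) / 0.005903 = 0.195406/0.005903 ≈ 33.1.

μ₀ = 33.1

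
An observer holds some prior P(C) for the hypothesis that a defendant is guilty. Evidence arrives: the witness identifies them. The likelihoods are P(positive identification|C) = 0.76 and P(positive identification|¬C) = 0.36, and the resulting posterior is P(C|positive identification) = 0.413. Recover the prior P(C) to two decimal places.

P(C) = 0.25

In odds form, posterior odds = prior odds × likelihood ratio, so prior odds = posterior odds ÷ LR.
Posterior odds = 0.413/(1−0.413) = 0.7036. LR = 0.76/0.36 = 2.1111.
Prior odds = 0.7036/2.1111 = 0.3333, so P(C) = 0.3333/(1+0.3333) ≈ 0.25.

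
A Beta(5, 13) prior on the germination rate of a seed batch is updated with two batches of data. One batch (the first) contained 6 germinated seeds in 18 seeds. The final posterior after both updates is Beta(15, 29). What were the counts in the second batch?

Because Beta–binomial updating is additive in the counts, the combined data contributed (α_post−α_prior, β_post−β_prior) successes and failures.
Total across both batches: 15−5=10 germinated seeds, 29−13=16 non-germinating seeds.
Subtract the first batch: 10−6=4 germinated seeds and 16−12=4 non-germinating seeds.

4 germinated seeds and 4 non-germinating seeds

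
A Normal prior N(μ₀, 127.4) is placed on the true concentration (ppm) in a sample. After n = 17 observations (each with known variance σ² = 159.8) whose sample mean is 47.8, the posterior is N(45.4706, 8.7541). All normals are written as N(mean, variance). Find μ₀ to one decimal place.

μ₀ = 13.9

With known observation variance, the Normal–Normal posterior has precision τ_n = τ₀ + n/σ² and mean μ_n = (τ₀μ₀ + (n/σ²)x̄)/τ_n.
Here τ₀ = 1/127.4 = 0.007849 and τ_data = 17/159.8 = 0.106383, so τ_n = 0.114232.
Rearranging for μ₀: μ₀ = (μ_n·τ_n − τ_data·x̄)/τ₀ = (45.4706·0.114232 − 0.106383·47.8) / 0.007849 = 0.109090/0.007849 ≈ 13.9.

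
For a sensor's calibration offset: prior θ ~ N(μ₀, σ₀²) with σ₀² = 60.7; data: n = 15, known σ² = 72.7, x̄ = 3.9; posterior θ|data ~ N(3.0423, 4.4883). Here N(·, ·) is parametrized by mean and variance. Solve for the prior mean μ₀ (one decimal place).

With known observation variance, the Normal–Normal posterior has precision τ_n = τ₀ + n/σ² and mean μ_n = (τ₀μ₀ + (n/σ²)x̄)/τ_n.
Here τ₀ = 1/60.7 = 0.016474 and τ_data = 15/72.7 = 0.206327, so τ_n = 0.222801.
Rearranging for μ₀: μ₀ = (μ_n·τ_n − τ_data·x̄)/τ₀ = (3.0423·0.222801 − 0.206327·3.9) / 0.016474 = -0.126848/0.016474 ≈ -7.7.

μ₀ = -7.7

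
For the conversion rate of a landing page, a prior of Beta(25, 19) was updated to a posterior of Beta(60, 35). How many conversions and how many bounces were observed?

35 conversions and 16 bounces

Under Beta–binomial conjugacy the posterior parameters are (α+s, β+f).
Match parameters: s=60−25=35, f=35−19=16.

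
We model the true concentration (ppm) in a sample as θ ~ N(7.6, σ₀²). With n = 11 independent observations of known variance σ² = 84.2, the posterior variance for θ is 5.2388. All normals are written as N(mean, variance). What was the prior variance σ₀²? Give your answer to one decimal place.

Posterior precision equals prior precision plus data precision: 1/σ_n² = 1/σ₀² + n/σ².
So 1/σ₀² = 1/5.2388 − 11/84.2 = 0.190883 − 0.130641 = 0.060242.
Hence σ₀² = 1/0.060242 ≈ 16.6.

σ₀² = 16.6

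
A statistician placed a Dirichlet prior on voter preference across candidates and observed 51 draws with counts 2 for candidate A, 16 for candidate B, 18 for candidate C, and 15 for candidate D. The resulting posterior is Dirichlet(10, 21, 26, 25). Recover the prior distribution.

For a Dirichlet(α) prior with multinomial counts c, the posterior is Dirichlet(α + c) componentwise.
Subtract each count from the matching posterior parameter: 10−2=8, 21−16=5, 26−18=8, 25−15=10.

Dirichlet(8, 5, 8, 10)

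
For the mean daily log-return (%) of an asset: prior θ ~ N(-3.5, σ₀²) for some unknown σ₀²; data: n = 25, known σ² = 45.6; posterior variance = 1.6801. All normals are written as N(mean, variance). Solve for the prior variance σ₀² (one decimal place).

σ₀² = 21.3

For the Normal–Normal model with known σ², precisions add: τ_n = τ₀ + n/σ².
So 1/σ₀² = 1/1.6801 − 25/45.6 = 0.595203 − 0.548246 = 0.046957.
Hence σ₀² = 1/0.046957 ≈ 21.3.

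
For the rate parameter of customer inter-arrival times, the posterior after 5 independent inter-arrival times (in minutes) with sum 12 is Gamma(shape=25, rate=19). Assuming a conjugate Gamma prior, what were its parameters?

Gamma(shape=20, rate=7)

Gamma–exponential conjugacy: posterior shape = α + n, posterior rate = β + Σtᵢ.
So α = 25 − 5 = 20 and β = 19 − 12 = 7.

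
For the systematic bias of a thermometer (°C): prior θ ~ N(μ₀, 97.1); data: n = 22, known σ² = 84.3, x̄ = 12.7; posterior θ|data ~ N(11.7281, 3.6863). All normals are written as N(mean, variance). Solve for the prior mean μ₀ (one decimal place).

μ₀ = -12.9

With known observation variance, the Normal–Normal posterior has precision τ_n = τ₀ + n/σ² and mean μ_n = (τ₀μ₀ + (n/σ²)x̄)/τ_n.
Here τ₀ = 1/97.1 = 0.010299 and τ_data = 22/84.3 = 0.260973, so τ_n = 0.271272.
Rearranging for μ₀: μ₀ = (μ_n·τ_n − τ_data·x̄)/τ₀ = (11.7281·0.271272 − 0.260973·12.7) / 0.010299 = -0.132852/0.010299 ≈ -12.9.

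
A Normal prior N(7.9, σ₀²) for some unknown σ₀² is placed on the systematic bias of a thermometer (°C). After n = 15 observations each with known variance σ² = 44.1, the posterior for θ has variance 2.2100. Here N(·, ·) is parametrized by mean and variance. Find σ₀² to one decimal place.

σ₀² = 8.9

Posterior precision equals prior precision plus data precision: 1/σ_n² = 1/σ₀² + n/σ².
So 1/σ₀² = 1/2.2100 − 15/44.1 = 0.452489 − 0.340136 = 0.112353.
Hence σ₀² = 1/0.112353 ≈ 8.9.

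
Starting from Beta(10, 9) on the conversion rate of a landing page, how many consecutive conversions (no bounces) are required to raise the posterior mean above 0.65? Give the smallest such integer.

After k conversions and 0 bounces the posterior is Beta(10+k, 9), with mean (10+k)/(10+9+k).
Set (10+k)/(19+k) > 0.65 and solve: k > (0.65·19 − 10)/(1 − 0.65) = 6.714.
The smallest integer exceeding 6.714 is 7.

k = 7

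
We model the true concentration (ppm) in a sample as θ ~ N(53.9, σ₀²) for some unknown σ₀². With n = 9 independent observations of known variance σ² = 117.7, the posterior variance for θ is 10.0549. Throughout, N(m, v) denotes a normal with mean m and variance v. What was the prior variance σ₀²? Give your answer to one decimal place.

σ₀² = 43.5

For the Normal–Normal model with known σ², precisions add: τ_n = τ₀ + n/σ².
So 1/σ₀² = 1/10.0549 − 9/117.7 = 0.099454 − 0.076466 = 0.022988.
Hence σ₀² = 1/0.022988 ≈ 43.5.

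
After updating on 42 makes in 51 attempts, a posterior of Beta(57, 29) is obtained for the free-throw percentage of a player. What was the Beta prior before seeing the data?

Beta is conjugate to the binomial likelihood: posterior = Beta(α+s, β+f).
Subtract the data counts: 57−42=15, 29−9=20.

Beta(15, 20)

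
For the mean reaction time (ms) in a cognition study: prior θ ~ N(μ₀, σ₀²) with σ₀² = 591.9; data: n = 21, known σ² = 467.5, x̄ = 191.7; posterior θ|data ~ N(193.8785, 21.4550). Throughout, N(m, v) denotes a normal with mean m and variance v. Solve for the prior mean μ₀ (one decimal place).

With known observation variance, the Normal–Normal posterior has precision τ_n = τ₀ + n/σ² and mean μ_n = (τ₀μ₀ + (n/σ²)x̄)/τ_n.
Here τ₀ = 1/591.9 = 0.001689 and τ_data = 21/467.5 = 0.044920, so τ_n = 0.046609.
Rearranging for μ₀: μ₀ = (μ_n·τ_n − τ_data·x̄)/τ₀ = (193.8785·0.046609 − 0.044920·191.7) / 0.001689 = 0.425319/0.001689 ≈ 251.8.

μ₀ = 251.8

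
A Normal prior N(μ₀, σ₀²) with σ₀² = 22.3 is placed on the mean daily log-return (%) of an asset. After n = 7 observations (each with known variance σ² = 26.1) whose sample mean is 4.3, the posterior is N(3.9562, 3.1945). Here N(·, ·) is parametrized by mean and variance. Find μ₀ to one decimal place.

μ₀ = 1.9

With known observation variance, the Normal–Normal posterior has precision τ_n = τ₀ + n/σ² and mean μ_n = (τ₀μ₀ + (n/σ²)x̄)/τ_n.
Here τ₀ = 1/22.3 = 0.044843 and τ_data = 7/26.1 = 0.268199, so τ_n = 0.313042.
Rearranging for μ₀: μ₀ = (μ_n·τ_n − τ_data·x̄)/τ₀ = (3.9562·0.313042 − 0.268199·4.3) / 0.044843 = 0.085201/0.044843 ≈ 1.9.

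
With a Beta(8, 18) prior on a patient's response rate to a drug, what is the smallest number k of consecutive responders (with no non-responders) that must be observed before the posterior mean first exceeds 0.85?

After k responders and 0 non-responders the posterior is Beta(8+k, 18), with mean (8+k)/(8+18+k).
Set (8+k)/(26+k) > 0.85 and solve: k > (0.85·26 − 8)/(1 − 0.85) = 94.000.
The smallest integer exceeding 94.000 is 95.

k = 95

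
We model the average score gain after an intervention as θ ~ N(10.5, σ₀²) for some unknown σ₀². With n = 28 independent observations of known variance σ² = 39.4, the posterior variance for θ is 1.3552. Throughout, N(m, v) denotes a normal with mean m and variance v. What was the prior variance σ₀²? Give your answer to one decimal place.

σ₀² = 36.7

Posterior precision equals prior precision plus data precision: 1/σ_n² = 1/σ₀² + n/σ².
So 1/σ₀² = 1/1.3552 − 28/39.4 = 0.737898 − 0.710660 = 0.027238.
Hence σ₀² = 1/0.027238 ≈ 36.7.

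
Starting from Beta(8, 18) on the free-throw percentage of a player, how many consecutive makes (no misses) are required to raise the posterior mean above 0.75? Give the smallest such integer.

After k makes and 0 misses the posterior is Beta(8+k, 18), with mean (8+k)/(8+18+k).
Set (8+k)/(26+k) > 0.75 and solve: k > (0.75·26 − 8)/(1 − 0.75) = 46.000.
The smallest integer exceeding 46.000 is 47, and checking k=47: (55)/(73) = 0.7534 > 0.75.

k = 47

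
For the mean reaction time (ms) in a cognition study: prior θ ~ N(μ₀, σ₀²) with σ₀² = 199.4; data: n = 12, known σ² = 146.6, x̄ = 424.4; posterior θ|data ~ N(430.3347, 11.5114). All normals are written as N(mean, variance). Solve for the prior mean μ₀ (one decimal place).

With known observation variance, the Normal–Normal posterior has precision τ_n = τ₀ + n/σ² and mean μ_n = (τ₀μ₀ + (n/σ²)x̄)/τ_n.
Here τ₀ = 1/199.4 = 0.005015 and τ_data = 12/146.6 = 0.081855, so τ_n = 0.086870.
Rearranging for μ₀: μ₀ = (μ_n·τ_n − τ_data·x̄)/τ₀ = (430.3347·0.086870 − 0.081855·424.4) / 0.005015 = 2.643913/0.005015 ≈ 527.2.

μ₀ = 527.2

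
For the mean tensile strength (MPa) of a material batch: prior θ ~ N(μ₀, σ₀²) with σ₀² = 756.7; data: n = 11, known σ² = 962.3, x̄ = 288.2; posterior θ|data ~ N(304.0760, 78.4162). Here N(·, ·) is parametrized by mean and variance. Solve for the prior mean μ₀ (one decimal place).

μ₀ = 441.4

With known observation variance, the Normal–Normal posterior has precision τ_n = τ₀ + n/σ² and mean μ_n = (τ₀μ₀ + (n/σ²)x̄)/τ_n.
Here τ₀ = 1/756.7 = 0.001322 and τ_data = 11/962.3 = 0.011431, so τ_n = 0.012753.
Rearranging for μ₀: μ₀ = (μ_n·τ_n − τ_data·x̄)/τ₀ = (304.0760·0.012753 − 0.011431·288.2) / 0.001322 = 0.583467/0.001322 ≈ 441.4.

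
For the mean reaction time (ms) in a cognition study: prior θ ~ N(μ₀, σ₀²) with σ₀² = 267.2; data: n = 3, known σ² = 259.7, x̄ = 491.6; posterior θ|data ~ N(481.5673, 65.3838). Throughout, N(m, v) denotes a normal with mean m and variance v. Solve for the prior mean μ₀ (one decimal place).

The posterior mean is a precision-weighted average: μ_n = (τ₀μ₀ + τ_data·x̄)/(τ₀+τ_data), with τ₀=1/σ₀² and τ_data=n/σ².
Here τ₀ = 1/267.2 = 0.003743 and τ_data = 3/259.7 = 0.011552, so τ_n = 0.015295.
Rearranging for μ₀: μ₀ = (μ_n·τ_n − τ_data·x̄)/τ₀ = (481.5673·0.015295 − 0.011552·491.6) / 0.003743 = 1.686609/0.003743 ≈ 450.6.

μ₀ = 450.6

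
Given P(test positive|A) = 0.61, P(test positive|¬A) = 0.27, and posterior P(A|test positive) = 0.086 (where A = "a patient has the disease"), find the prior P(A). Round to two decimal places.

P(A) = 0.04

Bayes' rule in odds form gives O(A|E) = O(A)·[P(E|A)/P(E|¬A)], hence O(A) = O(A|E)/LR.
Posterior odds = 0.086/(1−0.086) = 0.0941. LR = 0.61/0.27 = 2.2593.
Prior odds = 0.0941/2.2593 = 0.0417, so P(A) = 0.0417/(1+0.0417) ≈ 0.04.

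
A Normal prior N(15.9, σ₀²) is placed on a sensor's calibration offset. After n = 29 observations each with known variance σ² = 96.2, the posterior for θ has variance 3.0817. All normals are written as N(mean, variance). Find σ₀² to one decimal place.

For the Normal–Normal model with known σ², precisions add: τ_n = τ₀ + n/σ².
So 1/σ₀² = 1/3.0817 − 29/96.2 = 0.324496 − 0.301455 = 0.023041.
Hence σ₀² = 1/0.023041 ≈ 43.4.

σ₀² = 43.4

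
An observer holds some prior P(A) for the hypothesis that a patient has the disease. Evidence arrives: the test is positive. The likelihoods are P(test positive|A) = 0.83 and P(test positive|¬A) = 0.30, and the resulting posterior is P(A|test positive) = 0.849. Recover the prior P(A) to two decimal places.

P(A) = 0.67

In odds form, posterior odds = prior odds × likelihood ratio, so prior odds = posterior odds ÷ LR.
Posterior odds = 0.849/(1−0.849) = 5.6225. LR = 0.83/0.30 = 2.7667.
Prior odds = 5.6225/2.7667 = 2.0322, so P(A) = 2.0322/(1+2.0322) ≈ 0.67.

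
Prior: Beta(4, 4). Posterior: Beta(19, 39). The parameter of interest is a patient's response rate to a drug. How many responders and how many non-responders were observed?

Beta is conjugate to the binomial likelihood: posterior = Beta(α+s, β+f).
So s = 19 − 4 = 15 and f = 39 − 4 = 35.

15 responders and 35 non-responders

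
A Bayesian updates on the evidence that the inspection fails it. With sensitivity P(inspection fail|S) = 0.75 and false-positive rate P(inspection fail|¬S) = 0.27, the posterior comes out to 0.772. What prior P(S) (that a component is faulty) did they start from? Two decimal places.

Bayes' rule in odds form gives O(S|E) = O(S)·[P(E|S)/P(E|¬S)], hence O(S) = O(S|E)/LR.
Posterior odds = 0.772/(1−0.772) = 3.3860. LR = 0.75/0.27 = 2.7778.
Prior odds = 3.3860/2.7778 = 1.2190, so P(S) = 1.2190/(1+1.2190) ≈ 0.55.

P(S) = 0.55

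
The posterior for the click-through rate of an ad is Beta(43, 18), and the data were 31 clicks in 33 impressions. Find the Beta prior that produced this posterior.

Beta is conjugate to the binomial likelihood: posterior = Beta(α+s, β+f).
Subtract the data counts: 43−31=12, 18−2=16.

Beta(12, 16)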